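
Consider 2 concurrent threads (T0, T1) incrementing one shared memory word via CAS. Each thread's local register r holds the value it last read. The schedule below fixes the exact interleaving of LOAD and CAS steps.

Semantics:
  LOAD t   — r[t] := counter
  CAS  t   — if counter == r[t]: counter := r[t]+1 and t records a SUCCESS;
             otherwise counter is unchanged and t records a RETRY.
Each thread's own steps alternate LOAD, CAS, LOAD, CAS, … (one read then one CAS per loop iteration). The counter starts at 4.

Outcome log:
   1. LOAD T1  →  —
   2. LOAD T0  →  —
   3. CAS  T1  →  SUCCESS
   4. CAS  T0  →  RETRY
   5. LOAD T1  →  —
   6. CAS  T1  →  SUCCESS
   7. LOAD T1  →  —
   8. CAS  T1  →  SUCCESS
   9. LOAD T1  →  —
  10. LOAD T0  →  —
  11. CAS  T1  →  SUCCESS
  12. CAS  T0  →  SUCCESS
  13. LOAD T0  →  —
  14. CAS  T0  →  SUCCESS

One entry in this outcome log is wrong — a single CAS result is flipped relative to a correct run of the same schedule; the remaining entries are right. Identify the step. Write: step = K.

step = 12

Correct run:
step 1: T1 LOAD ⇒ load; ctr=4 reg=4
step 2: T0 LOAD ⇒ load; ctr=4 reg=4
step 3: T1 CAS ⇒ ok; ctr=5 reg=4
step 4: T0 CAS ⇒ retry; ctr=5 reg=4
step 5: T1 LOAD ⇒ load; ctr=5 reg=5
step 6: T1 CAS ⇒ ok; ctr=6 reg=5
step 7: T1 LOAD ⇒ load; ctr=6 reg=6
step 8: T1 CAS ⇒ ok; ctr=7 reg=6
step 9: T1 LOAD ⇒ load; ctr=7 reg=7
step 10: T0 LOAD ⇒ load; ctr=7 reg=7
step 11: T1 CAS ⇒ ok; ctr=8 reg=7
step 12: T0 CAS ⇒ retry; ctr=8 reg=7
step 13: T0 LOAD ⇒ load; ctr=8 reg=8
step 14: T0 CAS ⇒ ok; ctr=9 reg=8
Log disagrees first at step 12.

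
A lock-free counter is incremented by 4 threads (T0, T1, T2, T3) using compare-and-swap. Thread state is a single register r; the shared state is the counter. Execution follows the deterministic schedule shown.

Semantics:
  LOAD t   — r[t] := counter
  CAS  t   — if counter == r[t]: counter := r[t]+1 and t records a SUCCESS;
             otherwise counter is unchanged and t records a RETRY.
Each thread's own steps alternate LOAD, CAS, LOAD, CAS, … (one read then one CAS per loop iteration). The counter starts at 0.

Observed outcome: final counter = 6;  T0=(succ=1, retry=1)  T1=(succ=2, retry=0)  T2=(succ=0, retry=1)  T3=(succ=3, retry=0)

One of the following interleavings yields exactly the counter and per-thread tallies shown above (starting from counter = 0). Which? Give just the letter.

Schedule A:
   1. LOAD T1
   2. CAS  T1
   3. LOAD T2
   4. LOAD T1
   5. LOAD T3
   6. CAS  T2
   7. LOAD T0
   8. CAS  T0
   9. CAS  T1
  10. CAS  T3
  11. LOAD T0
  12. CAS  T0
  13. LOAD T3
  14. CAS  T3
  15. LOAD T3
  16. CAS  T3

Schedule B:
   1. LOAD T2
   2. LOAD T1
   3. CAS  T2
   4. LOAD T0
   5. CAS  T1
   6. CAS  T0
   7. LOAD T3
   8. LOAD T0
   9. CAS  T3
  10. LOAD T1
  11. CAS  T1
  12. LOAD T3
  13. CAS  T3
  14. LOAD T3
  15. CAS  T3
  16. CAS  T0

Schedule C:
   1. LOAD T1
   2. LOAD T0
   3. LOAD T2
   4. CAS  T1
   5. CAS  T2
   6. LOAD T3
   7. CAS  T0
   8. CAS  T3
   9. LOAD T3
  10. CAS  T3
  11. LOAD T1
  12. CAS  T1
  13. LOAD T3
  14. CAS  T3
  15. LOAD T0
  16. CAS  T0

Run C:
T1 LOAD — after: cnt=0, r=0 — load
T0 LOAD — after: cnt=0, r=0 — load
T2 LOAD — after: cnt=0, r=0 — load
T1 CAS — after: cnt=1, r=0 — ok
T2 CAS — after: cnt=1, r=0 — retry
T3 LOAD — after: cnt=1, r=1 — load
T0 CAS — after: cnt=1, r=0 — retry
T3 CAS — after: cnt=2, r=1 — ok
T3 LOAD — after: cnt=2, r=2 — load
T3 CAS — after: cnt=3, r=2 — ok
T1 LOAD — after: cnt=3, r=3 — load
T1 CAS — after: cnt=4, r=3 — ok
T3 LOAD — after: cnt=4, r=4 — load
T3 CAS — after: cnt=5, r=4 — ok
T0 LOAD — after: cnt=5, r=5 — load
T0 CAS — after: cnt=6, r=5 — ok

C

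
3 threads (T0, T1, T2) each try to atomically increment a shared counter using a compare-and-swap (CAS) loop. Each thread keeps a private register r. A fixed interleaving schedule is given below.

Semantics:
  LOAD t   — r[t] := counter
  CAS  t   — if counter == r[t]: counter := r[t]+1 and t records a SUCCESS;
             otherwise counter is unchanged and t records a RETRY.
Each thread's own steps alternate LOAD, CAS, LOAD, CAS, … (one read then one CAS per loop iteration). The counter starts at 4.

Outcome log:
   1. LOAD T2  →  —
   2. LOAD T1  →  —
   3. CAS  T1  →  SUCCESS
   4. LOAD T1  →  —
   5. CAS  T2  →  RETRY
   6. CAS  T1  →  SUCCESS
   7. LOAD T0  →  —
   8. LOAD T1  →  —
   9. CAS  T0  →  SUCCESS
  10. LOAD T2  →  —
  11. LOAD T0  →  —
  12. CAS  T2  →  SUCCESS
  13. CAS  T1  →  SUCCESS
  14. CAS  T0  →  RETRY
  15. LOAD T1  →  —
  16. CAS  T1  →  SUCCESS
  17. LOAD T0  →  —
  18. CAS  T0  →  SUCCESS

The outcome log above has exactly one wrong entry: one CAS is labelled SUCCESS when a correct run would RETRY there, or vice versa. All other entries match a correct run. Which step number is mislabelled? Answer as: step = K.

step = 13

Correct run:
step 1: T2 LOAD ⇒ load; ctr=4 reg=4
step 2: T1 LOAD ⇒ load; ctr=4 reg=4
step 3: T1 CAS ⇒ ok; ctr=5 reg=4
step 4: T1 LOAD ⇒ load; ctr=5 reg=5
step 5: T2 CAS ⇒ retry; ctr=5 reg=4
step 6: T1 CAS ⇒ ok; ctr=6 reg=5
step 7: T0 LOAD ⇒ load; ctr=6 reg=6
step 8: T1 LOAD ⇒ load; ctr=6 reg=6
step 9: T0 CAS ⇒ ok; ctr=7 reg=6
step 10: T2 LOAD ⇒ load; ctr=7 reg=7
step 11: T0 LOAD ⇒ load; ctr=7 reg=7
step 12: T2 CAS ⇒ ok; ctr=8 reg=7
step 13: T1 CAS ⇒ retry; ctr=8 reg=6
step 14: T0 CAS ⇒ retry; ctr=8 reg=7
step 15: T1 LOAD ⇒ load; ctr=8 reg=8
step 16: T1 CAS ⇒ ok; ctr=9 reg=8
step 17: T0 LOAD ⇒ load; ctr=9 reg=9
step 18: T0 CAS ⇒ ok; ctr=10 reg=9
Mismatch at 13.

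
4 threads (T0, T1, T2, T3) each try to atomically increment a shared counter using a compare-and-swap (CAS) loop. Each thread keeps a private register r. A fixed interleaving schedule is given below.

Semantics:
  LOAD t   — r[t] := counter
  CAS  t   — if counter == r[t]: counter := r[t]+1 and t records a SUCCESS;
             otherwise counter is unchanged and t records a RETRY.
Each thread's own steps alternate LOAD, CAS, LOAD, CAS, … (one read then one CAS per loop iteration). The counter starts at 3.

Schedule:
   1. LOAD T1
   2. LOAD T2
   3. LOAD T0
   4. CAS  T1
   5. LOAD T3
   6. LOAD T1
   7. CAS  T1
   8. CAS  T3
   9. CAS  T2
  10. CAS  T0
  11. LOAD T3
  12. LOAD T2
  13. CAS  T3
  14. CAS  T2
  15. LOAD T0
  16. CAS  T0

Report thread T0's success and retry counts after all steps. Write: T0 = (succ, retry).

T0 = (1, 1)

1. LOAD T1 → mem=3 r[T1]=3 [LOAD]
2. LOAD T2 → mem=3 r[T2]=3 [LOAD]
3. LOAD T0 → mem=3 r[T0]=3 [LOAD]
4. CAS T1 → mem=4 r[T1]=3 [OK]
5. LOAD T3 → mem=4 r[T3]=4 [LOAD]
6. LOAD T1 → mem=4 r[T1]=4 [LOAD]
7. CAS T1 → mem=5 r[T1]=4 [OK]
8. CAS T3 → mem=5 r[T3]=4 [RETRY]
9. CAS T2 → mem=5 r[T2]=3 [RETRY]
10. CAS T0 → mem=5 r[T0]=3 [RETRY]
11. LOAD T3 → mem=5 r[T3]=5 [LOAD]
12. LOAD T2 → mem=5 r[T2]=5 [LOAD]
13. CAS T3 → mem=6 r[T3]=5 [OK]
14. CAS T2 → mem=6 r[T2]=5 [RETRY]
15. LOAD T0 → mem=6 r[T0]=6 [LOAD]
16. CAS T0 → mem=7 r[T0]=6 [OK]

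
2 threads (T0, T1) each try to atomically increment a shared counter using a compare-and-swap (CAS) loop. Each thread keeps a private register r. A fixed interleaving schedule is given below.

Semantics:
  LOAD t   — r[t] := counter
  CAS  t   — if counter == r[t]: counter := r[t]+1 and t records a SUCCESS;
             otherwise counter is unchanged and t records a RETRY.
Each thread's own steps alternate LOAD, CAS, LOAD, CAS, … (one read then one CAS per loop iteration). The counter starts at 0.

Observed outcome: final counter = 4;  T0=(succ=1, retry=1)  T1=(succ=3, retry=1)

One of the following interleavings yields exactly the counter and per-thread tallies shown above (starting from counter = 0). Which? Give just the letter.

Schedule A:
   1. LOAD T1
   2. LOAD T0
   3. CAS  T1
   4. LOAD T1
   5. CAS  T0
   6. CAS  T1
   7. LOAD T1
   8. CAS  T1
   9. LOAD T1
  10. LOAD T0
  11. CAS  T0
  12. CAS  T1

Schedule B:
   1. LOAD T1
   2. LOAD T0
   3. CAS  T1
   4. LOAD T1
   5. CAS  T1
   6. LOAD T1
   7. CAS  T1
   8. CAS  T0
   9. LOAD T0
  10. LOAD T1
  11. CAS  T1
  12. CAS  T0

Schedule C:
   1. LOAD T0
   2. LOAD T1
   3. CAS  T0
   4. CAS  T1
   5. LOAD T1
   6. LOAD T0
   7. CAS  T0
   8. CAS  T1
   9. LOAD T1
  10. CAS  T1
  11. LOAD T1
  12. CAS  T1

Run A:
#1 T1 reads 0
#2 T0 reads 0
#3 T1 CAS(0→1) writes; counter now 1
#4 T1 reads 1
#5 T0 CAS(0→1) fails; counter now 1
#6 T1 CAS(1→2) writes; counter now 2
#7 T1 reads 2
#8 T1 CAS(2→3) writes; counter now 3
#9 T1 reads 3
#10 T0 reads 3
#11 T0 CAS(3→4) writes; counter now 4
#12 T1 CAS(3→4) fails; counter now 4

A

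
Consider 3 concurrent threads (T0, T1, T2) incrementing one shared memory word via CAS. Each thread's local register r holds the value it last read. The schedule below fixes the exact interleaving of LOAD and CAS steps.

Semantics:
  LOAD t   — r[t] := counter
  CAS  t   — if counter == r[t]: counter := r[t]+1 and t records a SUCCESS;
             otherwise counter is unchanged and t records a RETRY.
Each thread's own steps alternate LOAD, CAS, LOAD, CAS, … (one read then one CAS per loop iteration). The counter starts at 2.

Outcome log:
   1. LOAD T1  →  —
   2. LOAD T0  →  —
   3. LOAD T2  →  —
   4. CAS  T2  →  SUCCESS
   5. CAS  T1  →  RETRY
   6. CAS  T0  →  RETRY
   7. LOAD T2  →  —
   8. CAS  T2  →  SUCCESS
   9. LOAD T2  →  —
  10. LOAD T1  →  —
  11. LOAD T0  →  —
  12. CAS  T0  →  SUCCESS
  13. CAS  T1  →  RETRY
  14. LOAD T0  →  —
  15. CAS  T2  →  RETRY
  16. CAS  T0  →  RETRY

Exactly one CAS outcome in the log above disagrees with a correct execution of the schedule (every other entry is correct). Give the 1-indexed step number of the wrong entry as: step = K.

Correct run:
T1 LOAD — after: cnt=2, r=2 — load
T0 LOAD — after: cnt=2, r=2 — load
T2 LOAD — after: cnt=2, r=2 — load
T2 CAS — after: cnt=3, r=2 — ok
T1 CAS — after: cnt=3, r=2 — retry
T0 CAS — after: cnt=3, r=2 — retry
T2 LOAD — after: cnt=3, r=3 — load
T2 CAS — after: cnt=4, r=3 — ok
T2 LOAD — after: cnt=4, r=4 — load
T1 LOAD — after: cnt=4, r=4 — load
T0 LOAD — after: cnt=4, r=4 — load
T0 CAS — after: cnt=5, r=4 — ok
T1 CAS — after: cnt=5, r=4 — retry
T0 LOAD — after: cnt=5, r=5 — load
T2 CAS — after: cnt=5, r=4 — retry
T0 CAS — after: cnt=6, r=5 — ok
Flip is step 16.

step = 16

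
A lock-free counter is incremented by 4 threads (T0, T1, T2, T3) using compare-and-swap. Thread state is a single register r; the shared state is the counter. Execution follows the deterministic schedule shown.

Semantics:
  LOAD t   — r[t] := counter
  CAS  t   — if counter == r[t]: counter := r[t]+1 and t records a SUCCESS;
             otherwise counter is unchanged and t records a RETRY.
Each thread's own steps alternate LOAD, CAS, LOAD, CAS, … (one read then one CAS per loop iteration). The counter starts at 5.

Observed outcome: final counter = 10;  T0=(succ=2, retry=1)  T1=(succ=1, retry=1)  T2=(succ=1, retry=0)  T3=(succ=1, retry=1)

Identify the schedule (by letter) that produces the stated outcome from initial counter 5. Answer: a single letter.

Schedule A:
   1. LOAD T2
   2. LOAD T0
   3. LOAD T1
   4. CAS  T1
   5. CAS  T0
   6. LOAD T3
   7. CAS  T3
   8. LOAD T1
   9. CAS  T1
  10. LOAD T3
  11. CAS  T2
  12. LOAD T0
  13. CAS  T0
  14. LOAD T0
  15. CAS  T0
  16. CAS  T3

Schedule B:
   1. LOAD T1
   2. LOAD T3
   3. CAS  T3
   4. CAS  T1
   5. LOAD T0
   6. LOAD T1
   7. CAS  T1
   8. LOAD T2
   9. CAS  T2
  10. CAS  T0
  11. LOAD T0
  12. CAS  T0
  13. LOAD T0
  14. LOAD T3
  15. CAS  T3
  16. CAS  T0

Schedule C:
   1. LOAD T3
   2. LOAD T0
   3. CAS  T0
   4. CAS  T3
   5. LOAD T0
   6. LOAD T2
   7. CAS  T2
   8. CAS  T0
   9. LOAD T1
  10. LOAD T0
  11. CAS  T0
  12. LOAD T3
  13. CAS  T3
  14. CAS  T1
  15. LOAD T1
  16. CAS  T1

Run C:
1. LOAD T3 → mem=5 r[T3]=5 [LOAD]
2. LOAD T0 → mem=5 r[T0]=5 [LOAD]
3. CAS T0 → mem=6 r[T0]=5 [OK]
4. CAS T3 → mem=6 r[T3]=5 [RETRY]
5. LOAD T0 → mem=6 r[T0]=6 [LOAD]
6. LOAD T2 → mem=6 r[T2]=6 [LOAD]
7. CAS T2 → mem=7 r[T2]=6 [OK]
8. CAS T0 → mem=7 r[T0]=6 [RETRY]
9. LOAD T1 → mem=7 r[T1]=7 [LOAD]
10. LOAD T0 → mem=7 r[T0]=7 [LOAD]
11. CAS T0 → mem=8 r[T0]=7 [OK]
12. LOAD T3 → mem=8 r[T3]=8 [LOAD]
13. CAS T3 → mem=9 r[T3]=8 [OK]
14. CAS T1 → mem=9 r[T1]=7 [RETRY]
15. LOAD T1 → mem=9 r[T1]=9 [LOAD]
16. CAS T1 → mem=10 r[T1]=9 [OK]

C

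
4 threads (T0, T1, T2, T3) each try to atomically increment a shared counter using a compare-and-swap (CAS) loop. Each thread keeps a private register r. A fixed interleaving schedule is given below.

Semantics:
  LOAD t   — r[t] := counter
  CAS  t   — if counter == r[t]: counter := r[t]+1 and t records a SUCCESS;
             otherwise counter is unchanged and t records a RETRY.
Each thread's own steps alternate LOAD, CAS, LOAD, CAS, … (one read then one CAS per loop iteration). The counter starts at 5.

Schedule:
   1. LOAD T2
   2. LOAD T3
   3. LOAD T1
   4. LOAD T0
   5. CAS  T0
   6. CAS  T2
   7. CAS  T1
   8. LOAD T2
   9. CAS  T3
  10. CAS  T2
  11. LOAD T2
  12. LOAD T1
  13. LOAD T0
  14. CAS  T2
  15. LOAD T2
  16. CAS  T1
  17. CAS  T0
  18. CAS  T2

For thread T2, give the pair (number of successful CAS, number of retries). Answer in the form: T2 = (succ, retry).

T2 = (3, 1)

step 1: T2 LOAD ⇒ load; ctr=5 reg=5
step 2: T3 LOAD ⇒ load; ctr=5 reg=5
step 3: T1 LOAD ⇒ load; ctr=5 reg=5
step 4: T0 LOAD ⇒ load; ctr=5 reg=5
step 5: T0 CAS ⇒ ok; ctr=6 reg=5
step 6: T2 CAS ⇒ retry; ctr=6 reg=5
step 7: T1 CAS ⇒ retry; ctr=6 reg=5
step 8: T2 LOAD ⇒ load; ctr=6 reg=6
step 9: T3 CAS ⇒ retry; ctr=6 reg=5
step 10: T2 CAS ⇒ ok; ctr=7 reg=6
step 11: T2 LOAD ⇒ load; ctr=7 reg=7
step 12: T1 LOAD ⇒ load; ctr=7 reg=7
step 13: T0 LOAD ⇒ load; ctr=7 reg=7
step 14: T2 CAS ⇒ ok; ctr=8 reg=7
step 15: T2 LOAD ⇒ load; ctr=8 reg=8
step 16: T1 CAS ⇒ retry; ctr=8 reg=7
step 17: T0 CAS ⇒ retry; ctr=8 reg=7
step 18: T2 CAS ⇒ ok; ctr=9 reg=8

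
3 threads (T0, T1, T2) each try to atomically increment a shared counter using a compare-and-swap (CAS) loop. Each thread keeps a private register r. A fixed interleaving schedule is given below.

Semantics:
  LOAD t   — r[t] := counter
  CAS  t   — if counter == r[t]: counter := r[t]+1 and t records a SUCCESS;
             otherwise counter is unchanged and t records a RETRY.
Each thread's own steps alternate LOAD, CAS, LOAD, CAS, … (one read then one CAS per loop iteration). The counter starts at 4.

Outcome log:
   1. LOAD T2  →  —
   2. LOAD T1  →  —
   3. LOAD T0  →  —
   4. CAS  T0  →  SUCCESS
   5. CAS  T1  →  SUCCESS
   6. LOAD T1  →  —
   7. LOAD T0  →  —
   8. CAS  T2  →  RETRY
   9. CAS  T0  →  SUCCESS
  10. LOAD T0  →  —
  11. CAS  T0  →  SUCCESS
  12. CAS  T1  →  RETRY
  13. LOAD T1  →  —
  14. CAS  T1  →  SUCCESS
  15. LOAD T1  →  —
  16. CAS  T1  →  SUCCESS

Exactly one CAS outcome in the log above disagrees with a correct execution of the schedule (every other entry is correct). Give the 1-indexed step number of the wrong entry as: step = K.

Reference trace:
step 1: T2 LOAD ⇒ load; ctr=4 reg=4
step 2: T1 LOAD ⇒ load; ctr=4 reg=4
step 3: T0 LOAD ⇒ load; ctr=4 reg=4
step 4: T0 CAS ⇒ ok; ctr=5 reg=4
step 5: T1 CAS ⇒ retry; ctr=5 reg=4
step 6: T1 LOAD ⇒ load; ctr=5 reg=5
step 7: T0 LOAD ⇒ load; ctr=5 reg=5
step 8: T2 CAS ⇒ retry; ctr=5 reg=4
step 9: T0 CAS ⇒ ok; ctr=6 reg=5
step 10: T0 LOAD ⇒ load; ctr=6 reg=6
step 11: T0 CAS ⇒ ok; ctr=7 reg=6
step 12: T1 CAS ⇒ retry; ctr=7 reg=5
step 13: T1 LOAD ⇒ load; ctr=7 reg=7
step 14: T1 CAS ⇒ ok; ctr=8 reg=7
step 15: T1 LOAD ⇒ load; ctr=8 reg=8
step 16: T1 CAS ⇒ ok; ctr=9 reg=8
Log disagrees first at step 5.

step = 5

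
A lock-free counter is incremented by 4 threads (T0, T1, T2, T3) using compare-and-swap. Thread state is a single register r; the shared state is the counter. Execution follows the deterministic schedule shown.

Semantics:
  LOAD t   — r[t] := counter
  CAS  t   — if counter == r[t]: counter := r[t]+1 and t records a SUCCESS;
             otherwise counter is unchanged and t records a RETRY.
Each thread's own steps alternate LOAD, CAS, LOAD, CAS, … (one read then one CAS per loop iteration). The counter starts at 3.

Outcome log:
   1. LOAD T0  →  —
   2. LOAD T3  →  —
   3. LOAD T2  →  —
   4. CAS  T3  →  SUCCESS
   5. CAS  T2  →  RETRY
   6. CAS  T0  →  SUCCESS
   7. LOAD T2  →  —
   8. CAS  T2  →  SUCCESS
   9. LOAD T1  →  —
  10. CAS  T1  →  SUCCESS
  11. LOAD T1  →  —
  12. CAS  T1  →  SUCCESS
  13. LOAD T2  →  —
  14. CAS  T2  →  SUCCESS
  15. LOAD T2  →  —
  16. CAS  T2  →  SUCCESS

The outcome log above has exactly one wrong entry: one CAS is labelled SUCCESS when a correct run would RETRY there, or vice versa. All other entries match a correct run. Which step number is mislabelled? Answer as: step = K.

step = 6

Re-executing:
T0 LOAD — after: cnt=3, r=3 — load
T3 LOAD — after: cnt=3, r=3 — load
T2 LOAD — after: cnt=3, r=3 — load
T3 CAS — after: cnt=4, r=3 — ok
T2 CAS — after: cnt=4, r=3 — retry
T0 CAS — after: cnt=4, r=3 — retry
T2 LOAD — after: cnt=4, r=4 — load
T2 CAS — after: cnt=5, r=4 — ok
T1 LOAD — after: cnt=5, r=5 — load
T1 CAS — after: cnt=6, r=5 — ok
T1 LOAD — after: cnt=6, r=6 — load
T1 CAS — after: cnt=7, r=6 — ok
T2 LOAD — after: cnt=7, r=7 — load
T2 CAS — after: cnt=8, r=7 — ok
T2 LOAD — after: cnt=8, r=8 — load
T2 CAS — after: cnt=9, r=8 — ok
Flip is step 6.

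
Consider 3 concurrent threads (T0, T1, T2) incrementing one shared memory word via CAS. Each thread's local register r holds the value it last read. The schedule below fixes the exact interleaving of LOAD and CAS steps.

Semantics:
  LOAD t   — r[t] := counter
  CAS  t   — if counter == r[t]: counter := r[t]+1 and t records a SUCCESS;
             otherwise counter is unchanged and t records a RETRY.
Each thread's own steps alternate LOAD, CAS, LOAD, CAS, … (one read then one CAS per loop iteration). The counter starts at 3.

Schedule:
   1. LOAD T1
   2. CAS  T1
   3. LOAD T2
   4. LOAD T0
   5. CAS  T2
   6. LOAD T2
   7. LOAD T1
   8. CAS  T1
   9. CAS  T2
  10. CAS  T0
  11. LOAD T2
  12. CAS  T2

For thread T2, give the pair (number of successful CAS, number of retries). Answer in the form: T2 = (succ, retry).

T1 LOAD — after: cnt=3, r=3 — load
T1 CAS — after: cnt=4, r=3 — ok
T2 LOAD — after: cnt=4, r=4 — load
T0 LOAD — after: cnt=4, r=4 — load
T2 CAS — after: cnt=5, r=4 — ok
T2 LOAD — after: cnt=5, r=5 — load
T1 LOAD — after: cnt=5, r=5 — load
T1 CAS — after: cnt=6, r=5 — ok
T2 CAS — after: cnt=6, r=5 — retry
T0 CAS — after: cnt=6, r=4 — retry
T2 LOAD — after: cnt=6, r=6 — load
T2 CAS — after: cnt=7, r=6 — ok

T2 = (2, 1)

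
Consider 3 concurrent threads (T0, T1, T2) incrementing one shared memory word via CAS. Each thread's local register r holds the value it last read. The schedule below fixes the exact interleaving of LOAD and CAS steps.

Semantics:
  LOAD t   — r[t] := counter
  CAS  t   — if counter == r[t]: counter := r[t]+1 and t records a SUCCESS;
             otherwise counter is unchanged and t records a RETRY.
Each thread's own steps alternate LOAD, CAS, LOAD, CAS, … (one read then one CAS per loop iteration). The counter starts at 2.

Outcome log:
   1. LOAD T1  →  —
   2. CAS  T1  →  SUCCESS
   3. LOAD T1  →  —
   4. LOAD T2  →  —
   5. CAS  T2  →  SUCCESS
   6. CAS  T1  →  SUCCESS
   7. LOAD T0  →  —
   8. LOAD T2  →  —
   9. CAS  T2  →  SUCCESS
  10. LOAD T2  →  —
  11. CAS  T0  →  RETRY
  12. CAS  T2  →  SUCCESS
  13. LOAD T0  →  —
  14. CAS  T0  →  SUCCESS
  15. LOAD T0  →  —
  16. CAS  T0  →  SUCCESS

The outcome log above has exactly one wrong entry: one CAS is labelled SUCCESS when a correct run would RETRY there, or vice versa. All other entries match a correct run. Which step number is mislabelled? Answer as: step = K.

Correct run:
T1 LOAD — after: cnt=2, r=2 — load
T1 CAS — after: cnt=3, r=2 — ok
T1 LOAD — after: cnt=3, r=3 — load
T2 LOAD — after: cnt=3, r=3 — load
T2 CAS — after: cnt=4, r=3 — ok
T1 CAS — after: cnt=4, r=3 — retry
T0 LOAD — after: cnt=4, r=4 — load
T2 LOAD — after: cnt=4, r=4 — load
T2 CAS — after: cnt=5, r=4 — ok
T2 LOAD — after: cnt=5, r=5 — load
T0 CAS — after: cnt=5, r=4 — retry
T2 CAS — after: cnt=6, r=5 — ok
T0 LOAD — after: cnt=6, r=6 — load
T0 CAS — after: cnt=7, r=6 — ok
T0 LOAD — after: cnt=7, r=7 — load
T0 CAS — after: cnt=8, r=7 — ok
Flip is step 6.

step = 6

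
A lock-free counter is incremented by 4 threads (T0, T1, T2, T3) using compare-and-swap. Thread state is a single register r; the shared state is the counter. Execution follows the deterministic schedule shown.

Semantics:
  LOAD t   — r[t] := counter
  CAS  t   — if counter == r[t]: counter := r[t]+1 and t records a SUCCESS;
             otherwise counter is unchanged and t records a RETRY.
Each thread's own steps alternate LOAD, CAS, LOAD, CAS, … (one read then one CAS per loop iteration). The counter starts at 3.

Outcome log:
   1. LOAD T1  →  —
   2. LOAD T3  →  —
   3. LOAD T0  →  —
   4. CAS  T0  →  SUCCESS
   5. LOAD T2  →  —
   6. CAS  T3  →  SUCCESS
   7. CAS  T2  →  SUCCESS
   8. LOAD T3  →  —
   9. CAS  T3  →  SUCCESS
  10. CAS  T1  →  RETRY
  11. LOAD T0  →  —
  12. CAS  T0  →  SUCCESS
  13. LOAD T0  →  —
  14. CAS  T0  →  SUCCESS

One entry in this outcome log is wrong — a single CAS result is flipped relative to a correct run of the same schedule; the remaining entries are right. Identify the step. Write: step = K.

step = 6

Reference trace:
[1] T1.load  rd  (counter 3, T1.r 3)
[2] T3.load  rd  (counter 3, T3.r 3)
[3] T0.load  rd  (counter 3, T0.r 3)
[4] T0.cas  hit  (counter 4, T0.r 3)
[5] T2.load  rd  (counter 4, T2.r 4)
[6] T3.cas  miss  (counter 4, T3.r 3)
[7] T2.cas  hit  (counter 5, T2.r 4)
[8] T3.load  rd  (counter 5, T3.r 5)
[9] T3.cas  hit  (counter 6, T3.r 5)
[10] T1.cas  miss  (counter 6, T1.r 3)
[11] T0.load  rd  (counter 6, T0.r 6)
[12] T0.cas  hit  (counter 7, T0.r 6)
[13] T0.load  rd  (counter 7, T0.r 7)
[14] T0.cas  hit  (counter 8, T0.r 7)
Flip is step 6.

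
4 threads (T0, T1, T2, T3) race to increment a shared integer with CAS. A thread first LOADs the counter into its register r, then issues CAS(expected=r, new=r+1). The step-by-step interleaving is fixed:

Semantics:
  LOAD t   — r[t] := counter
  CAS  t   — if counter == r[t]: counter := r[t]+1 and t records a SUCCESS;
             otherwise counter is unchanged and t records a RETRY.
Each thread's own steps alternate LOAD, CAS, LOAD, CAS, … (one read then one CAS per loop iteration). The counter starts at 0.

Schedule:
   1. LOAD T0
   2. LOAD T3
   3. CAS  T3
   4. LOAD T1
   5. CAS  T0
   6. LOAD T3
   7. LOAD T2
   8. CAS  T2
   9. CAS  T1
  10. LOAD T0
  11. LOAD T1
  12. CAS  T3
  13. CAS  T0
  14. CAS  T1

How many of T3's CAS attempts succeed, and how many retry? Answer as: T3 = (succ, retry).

T3 = (1, 1)

#1 T0 reads 0
#2 T3 reads 0
#3 T3 CAS(0→1) writes; counter now 1
#4 T1 reads 1
#5 T0 CAS(0→1) fails; counter now 1
#6 T3 reads 1
#7 T2 reads 1
#8 T2 CAS(1→2) writes; counter now 2
#9 T1 CAS(1→2) fails; counter now 2
#10 T0 reads 2
#11 T1 reads 2
#12 T3 CAS(1→2) fails; counter now 2
#13 T0 CAS(2→3) writes; counter now 3
#14 T1 CAS(2→3) fails; counter now 3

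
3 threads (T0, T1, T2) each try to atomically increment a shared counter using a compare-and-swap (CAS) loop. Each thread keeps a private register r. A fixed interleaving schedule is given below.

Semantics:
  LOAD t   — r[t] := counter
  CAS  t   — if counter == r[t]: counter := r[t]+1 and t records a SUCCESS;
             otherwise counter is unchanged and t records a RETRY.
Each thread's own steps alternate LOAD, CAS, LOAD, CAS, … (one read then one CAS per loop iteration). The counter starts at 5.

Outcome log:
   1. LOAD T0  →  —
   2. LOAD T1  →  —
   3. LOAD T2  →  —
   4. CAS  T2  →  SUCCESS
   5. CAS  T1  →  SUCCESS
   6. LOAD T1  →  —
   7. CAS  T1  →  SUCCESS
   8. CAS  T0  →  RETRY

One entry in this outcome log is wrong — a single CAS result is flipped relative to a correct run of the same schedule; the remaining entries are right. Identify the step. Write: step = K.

Correct run:
#1 T0 reads 5
#2 T1 reads 5
#3 T2 reads 5
#4 T2 CAS(5→6) writes; counter now 6
#5 T1 CAS(5→6) fails; counter now 6
#6 T1 reads 6
#7 T1 CAS(6→7) writes; counter now 7
#8 T0 CAS(5→6) fails; counter now 7
Log disagrees first at step 5.

step = 5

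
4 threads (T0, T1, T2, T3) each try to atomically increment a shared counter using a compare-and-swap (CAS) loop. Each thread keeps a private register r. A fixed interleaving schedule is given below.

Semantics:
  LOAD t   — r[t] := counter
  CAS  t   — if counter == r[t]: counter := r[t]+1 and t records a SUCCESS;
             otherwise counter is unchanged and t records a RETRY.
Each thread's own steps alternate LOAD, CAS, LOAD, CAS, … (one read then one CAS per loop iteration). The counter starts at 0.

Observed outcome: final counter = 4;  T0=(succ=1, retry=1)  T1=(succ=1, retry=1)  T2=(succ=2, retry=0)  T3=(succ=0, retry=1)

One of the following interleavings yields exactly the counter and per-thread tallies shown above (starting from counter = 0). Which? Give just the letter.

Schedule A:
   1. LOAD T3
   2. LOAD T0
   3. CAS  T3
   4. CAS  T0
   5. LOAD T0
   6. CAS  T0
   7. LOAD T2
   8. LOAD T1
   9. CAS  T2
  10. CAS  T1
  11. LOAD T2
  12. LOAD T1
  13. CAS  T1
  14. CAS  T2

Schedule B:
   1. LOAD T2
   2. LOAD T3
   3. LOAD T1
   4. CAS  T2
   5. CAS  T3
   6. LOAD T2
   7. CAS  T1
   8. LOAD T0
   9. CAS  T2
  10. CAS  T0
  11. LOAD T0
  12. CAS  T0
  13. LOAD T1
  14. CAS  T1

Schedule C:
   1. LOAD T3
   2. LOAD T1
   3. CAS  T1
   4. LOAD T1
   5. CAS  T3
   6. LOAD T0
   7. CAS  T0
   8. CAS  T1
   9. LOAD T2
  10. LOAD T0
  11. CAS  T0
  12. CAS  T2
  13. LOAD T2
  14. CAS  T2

Tracing schedule B:
[1] T2.load  rd  (counter 0, T2.r 0)
[2] T3.load  rd  (counter 0, T3.r 0)
[3] T1.load  rd  (counter 0, T1.r 0)
[4] T2.cas  hit  (counter 1, T2.r 0)
[5] T3.cas  miss  (counter 1, T3.r 0)
[6] T2.load  rd  (counter 1, T2.r 1)
[7] T1.cas  miss  (counter 1, T1.r 0)
[8] T0.load  rd  (counter 1, T0.r 1)
[9] T2.cas  hit  (counter 2, T2.r 1)
[10] T0.cas  miss  (counter 2, T0.r 1)
[11] T0.load  rd  (counter 2, T0.r 2)
[12] T0.cas  hit  (counter 3, T0.r 2)
[13] T1.load  rd  (counter 3, T1.r 3)
[14] T1.cas  hit  (counter 4, T1.r 3)

B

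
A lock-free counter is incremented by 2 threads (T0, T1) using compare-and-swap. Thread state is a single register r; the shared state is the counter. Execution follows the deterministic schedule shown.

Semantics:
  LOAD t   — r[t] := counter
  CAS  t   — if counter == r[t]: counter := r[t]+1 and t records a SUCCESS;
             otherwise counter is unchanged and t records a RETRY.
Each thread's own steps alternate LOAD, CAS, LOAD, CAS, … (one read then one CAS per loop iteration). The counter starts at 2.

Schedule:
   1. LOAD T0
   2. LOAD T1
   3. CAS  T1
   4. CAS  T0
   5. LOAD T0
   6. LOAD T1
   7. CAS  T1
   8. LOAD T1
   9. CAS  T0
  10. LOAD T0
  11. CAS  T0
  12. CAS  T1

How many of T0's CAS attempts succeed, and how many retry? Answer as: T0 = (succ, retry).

T0 = (1, 2)

   1) LOAD T0:  M=2  r_T0=2
   2) LOAD T1:  M=2  r_T1=2
   3) CAS  T1:  M=3  r_T1=2 ✓
   4) CAS  T0:  M=3  r_T0=2 ✗
   5) LOAD T0:  M=3  r_T0=3
   6) LOAD T1:  M=3  r_T1=3
   7) CAS  T1:  M=4  r_T1=3 ✓
   8) LOAD T1:  M=4  r_T1=4
   9) CAS  T0:  M=4  r_T0=3 ✗
  10) LOAD T0:  M=4  r_T0=4
  11) CAS  T0:  M=5  r_T0=4 ✓
  12) CAS  T1:  M=5  r_T1=4 ✗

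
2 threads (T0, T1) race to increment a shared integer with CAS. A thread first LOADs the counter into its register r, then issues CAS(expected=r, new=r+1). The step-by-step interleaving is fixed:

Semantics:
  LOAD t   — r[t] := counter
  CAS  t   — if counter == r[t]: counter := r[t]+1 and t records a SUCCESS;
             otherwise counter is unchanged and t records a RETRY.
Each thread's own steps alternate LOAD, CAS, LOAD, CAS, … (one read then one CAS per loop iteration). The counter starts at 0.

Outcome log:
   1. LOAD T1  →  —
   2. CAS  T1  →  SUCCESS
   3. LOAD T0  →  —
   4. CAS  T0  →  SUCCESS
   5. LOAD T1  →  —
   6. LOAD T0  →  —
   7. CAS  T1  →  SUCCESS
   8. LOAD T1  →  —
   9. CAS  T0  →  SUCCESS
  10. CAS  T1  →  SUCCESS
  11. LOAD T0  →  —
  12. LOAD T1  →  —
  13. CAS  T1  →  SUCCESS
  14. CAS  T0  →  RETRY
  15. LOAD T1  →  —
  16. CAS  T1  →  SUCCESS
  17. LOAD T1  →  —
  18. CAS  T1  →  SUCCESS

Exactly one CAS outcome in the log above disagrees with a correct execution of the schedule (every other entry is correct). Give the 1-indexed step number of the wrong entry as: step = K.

Correct run:
   1) LOAD T1:  M=0  r_T1=0
   2) CAS  T1:  M=1  r_T1=0 ✓
   3) LOAD T0:  M=1  r_T0=1
   4) CAS  T0:  M=2  r_T0=1 ✓
   5) LOAD T1:  M=2  r_T1=2
   6) LOAD T0:  M=2  r_T0=2
   7) CAS  T1:  M=3  r_T1=2 ✓
   8) LOAD T1:  M=3  r_T1=3
   9) CAS  T0:  M=3  r_T0=2 ✗
  10) CAS  T1:  M=4  r_T1=3 ✓
  11) LOAD T0:  M=4  r_T0=4
  12) LOAD T1:  M=4  r_T1=4
  13) CAS  T1:  M=5  r_T1=4 ✓
  14) CAS  T0:  M=5  r_T0=4 ✗
  15) LOAD T1:  M=5  r_T1=5
  16) CAS  T1:  M=6  r_T1=5 ✓
  17) LOAD T1:  M=6  r_T1=6
  18) CAS  T1:  M=7  r_T1=6 ✓
Flip is step 9.

step = 9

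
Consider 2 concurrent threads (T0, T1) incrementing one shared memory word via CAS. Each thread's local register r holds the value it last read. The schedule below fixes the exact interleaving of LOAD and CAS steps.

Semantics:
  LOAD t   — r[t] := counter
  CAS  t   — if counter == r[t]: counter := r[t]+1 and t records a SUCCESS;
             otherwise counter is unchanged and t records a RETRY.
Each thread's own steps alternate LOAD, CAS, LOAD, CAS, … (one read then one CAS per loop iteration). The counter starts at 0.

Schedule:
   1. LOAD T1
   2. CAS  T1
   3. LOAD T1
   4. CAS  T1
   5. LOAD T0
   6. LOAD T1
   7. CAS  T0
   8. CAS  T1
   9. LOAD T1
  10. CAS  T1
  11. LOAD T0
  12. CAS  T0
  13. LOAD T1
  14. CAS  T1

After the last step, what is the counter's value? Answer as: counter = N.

1. LOAD T1 → mem=0 r[T1]=0 [LOAD]
2. CAS T1 → mem=1 r[T1]=0 [OK]
3. LOAD T1 → mem=1 r[T1]=1 [LOAD]
4. CAS T1 → mem=2 r[T1]=1 [OK]
5. LOAD T0 → mem=2 r[T0]=2 [LOAD]
6. LOAD T1 → mem=2 r[T1]=2 [LOAD]
7. CAS T0 → mem=3 r[T0]=2 [OK]
8. CAS T1 → mem=3 r[T1]=2 [RETRY]
9. LOAD T1 → mem=3 r[T1]=3 [LOAD]
10. CAS T1 → mem=4 r[T1]=3 [OK]
11. LOAD T0 → mem=4 r[T0]=4 [LOAD]
12. CAS T0 → mem=5 r[T0]=4 [OK]
13. LOAD T1 → mem=5 r[T1]=5 [LOAD]
14. CAS T1 → mem=6 r[T1]=5 [OK]

counter = 6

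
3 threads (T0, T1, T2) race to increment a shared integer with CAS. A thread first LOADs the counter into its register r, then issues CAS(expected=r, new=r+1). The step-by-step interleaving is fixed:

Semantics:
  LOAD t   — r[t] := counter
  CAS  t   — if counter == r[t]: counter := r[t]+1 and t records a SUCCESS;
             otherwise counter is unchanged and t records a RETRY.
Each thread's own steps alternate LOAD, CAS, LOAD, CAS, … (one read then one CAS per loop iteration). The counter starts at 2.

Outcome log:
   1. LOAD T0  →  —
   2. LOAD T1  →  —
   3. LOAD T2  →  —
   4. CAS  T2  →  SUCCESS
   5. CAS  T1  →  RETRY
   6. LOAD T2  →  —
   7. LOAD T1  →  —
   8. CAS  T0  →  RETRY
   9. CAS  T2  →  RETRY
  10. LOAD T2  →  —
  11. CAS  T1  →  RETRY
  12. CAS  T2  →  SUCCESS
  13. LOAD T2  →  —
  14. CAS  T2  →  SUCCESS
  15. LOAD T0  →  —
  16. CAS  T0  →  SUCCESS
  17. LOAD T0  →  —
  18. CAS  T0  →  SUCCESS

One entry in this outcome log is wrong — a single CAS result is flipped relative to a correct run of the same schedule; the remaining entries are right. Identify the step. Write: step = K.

Re-executing:
#1 T0 reads 2
#2 T1 reads 2
#3 T2 reads 2
#4 T2 CAS(2→3) writes; counter now 3
#5 T1 CAS(2→3) fails; counter now 3
#6 T2 reads 3
#7 T1 reads 3
#8 T0 CAS(2→3) fails; counter now 3
#9 T2 CAS(3→4) writes; counter now 4
#10 T2 reads 4
#11 T1 CAS(3→4) fails; counter now 4
#12 T2 CAS(4→5) writes; counter now 5
#13 T2 reads 5
#14 T2 CAS(5→6) writes; counter now 6
#15 T0 reads 6
#16 T0 CAS(6→7) writes; counter now 7
#17 T0 reads 7
#18 T0 CAS(7→8) writes; counter now 8
Flip is step 9.

step = 9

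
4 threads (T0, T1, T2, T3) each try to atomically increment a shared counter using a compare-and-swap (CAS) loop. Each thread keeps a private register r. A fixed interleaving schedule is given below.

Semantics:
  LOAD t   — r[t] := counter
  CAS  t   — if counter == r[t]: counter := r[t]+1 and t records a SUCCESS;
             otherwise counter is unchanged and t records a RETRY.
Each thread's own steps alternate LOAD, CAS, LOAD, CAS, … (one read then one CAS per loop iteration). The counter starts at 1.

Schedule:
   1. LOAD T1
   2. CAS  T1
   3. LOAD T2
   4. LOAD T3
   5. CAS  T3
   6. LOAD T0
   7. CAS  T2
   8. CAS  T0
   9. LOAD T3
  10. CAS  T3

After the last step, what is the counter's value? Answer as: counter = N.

counter = 5

1. LOAD T1 → mem=1 r[T1]=1 [LOAD]
2. CAS T1 → mem=2 r[T1]=1 [OK]
3. LOAD T2 → mem=2 r[T2]=2 [LOAD]
4. LOAD T3 → mem=2 r[T3]=2 [LOAD]
5. CAS T3 → mem=3 r[T3]=2 [OK]
6. LOAD T0 → mem=3 r[T0]=3 [LOAD]
7. CAS T2 → mem=3 r[T2]=2 [RETRY]
8. CAS T0 → mem=4 r[T0]=3 [OK]
9. LOAD T3 → mem=4 r[T3]=4 [LOAD]
10. CAS T3 → mem=5 r[T3]=4 [OK]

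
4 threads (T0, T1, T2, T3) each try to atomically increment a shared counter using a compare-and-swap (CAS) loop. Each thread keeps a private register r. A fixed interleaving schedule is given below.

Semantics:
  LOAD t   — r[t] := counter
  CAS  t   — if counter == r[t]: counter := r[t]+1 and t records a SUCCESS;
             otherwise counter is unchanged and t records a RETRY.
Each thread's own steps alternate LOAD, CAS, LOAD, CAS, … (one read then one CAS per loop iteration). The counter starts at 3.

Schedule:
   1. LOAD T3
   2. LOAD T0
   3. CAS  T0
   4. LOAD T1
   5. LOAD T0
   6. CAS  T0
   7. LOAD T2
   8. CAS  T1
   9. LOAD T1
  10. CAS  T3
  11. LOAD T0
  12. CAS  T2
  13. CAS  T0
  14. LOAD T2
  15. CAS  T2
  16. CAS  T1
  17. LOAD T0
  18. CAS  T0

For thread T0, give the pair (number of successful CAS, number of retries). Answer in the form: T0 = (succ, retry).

step 1: T3 LOAD ⇒ load; ctr=3 reg=3
step 2: T0 LOAD ⇒ load; ctr=3 reg=3
step 3: T0 CAS ⇒ ok; ctr=4 reg=3
step 4: T1 LOAD ⇒ load; ctr=4 reg=4
step 5: T0 LOAD ⇒ load; ctr=4 reg=4
step 6: T0 CAS ⇒ ok; ctr=5 reg=4
step 7: T2 LOAD ⇒ load; ctr=5 reg=5
step 8: T1 CAS ⇒ retry; ctr=5 reg=4
step 9: T1 LOAD ⇒ load; ctr=5 reg=5
step 10: T3 CAS ⇒ retry; ctr=5 reg=3
step 11: T0 LOAD ⇒ load; ctr=5 reg=5
step 12: T2 CAS ⇒ ok; ctr=6 reg=5
step 13: T0 CAS ⇒ retry; ctr=6 reg=5
step 14: T2 LOAD ⇒ load; ctr=6 reg=6
step 15: T2 CAS ⇒ ok; ctr=7 reg=6
step 16: T1 CAS ⇒ retry; ctr=7 reg=5
step 17: T0 LOAD ⇒ load; ctr=7 reg=7
step 18: T0 CAS ⇒ ok; ctr=8 reg=7

T0 = (3, 1)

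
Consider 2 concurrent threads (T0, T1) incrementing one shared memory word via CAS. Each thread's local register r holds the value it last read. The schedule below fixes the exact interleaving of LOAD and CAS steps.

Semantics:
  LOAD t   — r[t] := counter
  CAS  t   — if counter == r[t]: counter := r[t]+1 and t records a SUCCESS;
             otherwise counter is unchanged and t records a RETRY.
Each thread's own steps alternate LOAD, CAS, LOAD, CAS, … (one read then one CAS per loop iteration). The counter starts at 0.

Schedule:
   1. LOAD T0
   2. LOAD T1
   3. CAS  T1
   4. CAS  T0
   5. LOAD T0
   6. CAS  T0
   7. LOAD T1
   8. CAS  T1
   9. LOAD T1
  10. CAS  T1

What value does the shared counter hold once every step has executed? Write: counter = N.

counter = 4

T0 LOAD — after: cnt=0, r=0 — load
T1 LOAD — after: cnt=0, r=0 — load
T1 CAS — after: cnt=1, r=0 — ok
T0 CAS — after: cnt=1, r=0 — retry
T0 LOAD — after: cnt=1, r=1 — load
T0 CAS — after: cnt=2, r=1 — ok
T1 LOAD — after: cnt=2, r=2 — load
T1 CAS — after: cnt=3, r=2 — ok
T1 LOAD — after: cnt=3, r=3 — load
T1 CAS — after: cnt=4, r=3 — ok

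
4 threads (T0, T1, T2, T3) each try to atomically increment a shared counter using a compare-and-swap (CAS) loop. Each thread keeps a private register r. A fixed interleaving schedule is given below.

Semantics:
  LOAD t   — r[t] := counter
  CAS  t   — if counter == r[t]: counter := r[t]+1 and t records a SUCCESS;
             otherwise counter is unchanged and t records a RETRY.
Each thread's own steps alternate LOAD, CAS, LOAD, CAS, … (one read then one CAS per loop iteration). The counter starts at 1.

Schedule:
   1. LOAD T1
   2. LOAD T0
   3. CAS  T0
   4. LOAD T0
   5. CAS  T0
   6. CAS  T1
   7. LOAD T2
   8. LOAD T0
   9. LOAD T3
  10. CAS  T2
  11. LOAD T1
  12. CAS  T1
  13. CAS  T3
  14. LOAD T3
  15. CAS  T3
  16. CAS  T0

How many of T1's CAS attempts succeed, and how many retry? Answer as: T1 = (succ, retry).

T1 = (1, 1)

step 1: T1 LOAD ⇒ load; ctr=1 reg=1
step 2: T0 LOAD ⇒ load; ctr=1 reg=1
step 3: T0 CAS ⇒ ok; ctr=2 reg=1
step 4: T0 LOAD ⇒ load; ctr=2 reg=2
step 5: T0 CAS ⇒ ok; ctr=3 reg=2
step 6: T1 CAS ⇒ retry; ctr=3 reg=1
step 7: T2 LOAD ⇒ load; ctr=3 reg=3
step 8: T0 LOAD ⇒ load; ctr=3 reg=3
step 9: T3 LOAD ⇒ load; ctr=3 reg=3
step 10: T2 CAS ⇒ ok; ctr=4 reg=3
step 11: T1 LOAD ⇒ load; ctr=4 reg=4
step 12: T1 CAS ⇒ ok; ctr=5 reg=4
step 13: T3 CAS ⇒ retry; ctr=5 reg=3
step 14: T3 LOAD ⇒ load; ctr=5 reg=5
step 15: T3 CAS ⇒ ok; ctr=6 reg=5
step 16: T0 CAS ⇒ retry; ctr=6 reg=3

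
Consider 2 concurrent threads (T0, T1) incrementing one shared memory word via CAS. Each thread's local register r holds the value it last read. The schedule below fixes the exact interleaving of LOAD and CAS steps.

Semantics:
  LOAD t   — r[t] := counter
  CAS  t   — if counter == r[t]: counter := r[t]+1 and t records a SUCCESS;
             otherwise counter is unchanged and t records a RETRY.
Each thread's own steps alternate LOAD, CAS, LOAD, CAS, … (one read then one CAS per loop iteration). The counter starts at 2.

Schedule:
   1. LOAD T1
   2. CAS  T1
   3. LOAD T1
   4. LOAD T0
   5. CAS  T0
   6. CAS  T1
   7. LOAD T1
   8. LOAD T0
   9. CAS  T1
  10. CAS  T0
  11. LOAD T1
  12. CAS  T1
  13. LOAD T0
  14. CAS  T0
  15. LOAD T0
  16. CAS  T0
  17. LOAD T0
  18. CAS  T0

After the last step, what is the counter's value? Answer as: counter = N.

counter = 9

[1] T1.load  rd  (counter 2, T1.r 2)
[2] T1.cas  hit  (counter 3, T1.r 2)
[3] T1.load  rd  (counter 3, T1.r 3)
[4] T0.load  rd  (counter 3, T0.r 3)
[5] T0.cas  hit  (counter 4, T0.r 3)
[6] T1.cas  miss  (counter 4, T1.r 3)
[7] T1.load  rd  (counter 4, T1.r 4)
[8] T0.load  rd  (counter 4, T0.r 4)
[9] T1.cas  hit  (counter 5, T1.r 4)
[10] T0.cas  miss  (counter 5, T0.r 4)
[11] T1.load  rd  (counter 5, T1.r 5)
[12] T1.cas  hit  (counter 6, T1.r 5)
[13] T0.load  rd  (counter 6, T0.r 6)
[14] T0.cas  hit  (counter 7, T0.r 6)
[15] T0.load  rd  (counter 7, T0.r 7)
[16] T0.cas  hit  (counter 8, T0.r 7)
[17] T0.load  rd  (counter 8, T0.r 8)
[18] T0.cas  hit  (counter 9, T0.r 8)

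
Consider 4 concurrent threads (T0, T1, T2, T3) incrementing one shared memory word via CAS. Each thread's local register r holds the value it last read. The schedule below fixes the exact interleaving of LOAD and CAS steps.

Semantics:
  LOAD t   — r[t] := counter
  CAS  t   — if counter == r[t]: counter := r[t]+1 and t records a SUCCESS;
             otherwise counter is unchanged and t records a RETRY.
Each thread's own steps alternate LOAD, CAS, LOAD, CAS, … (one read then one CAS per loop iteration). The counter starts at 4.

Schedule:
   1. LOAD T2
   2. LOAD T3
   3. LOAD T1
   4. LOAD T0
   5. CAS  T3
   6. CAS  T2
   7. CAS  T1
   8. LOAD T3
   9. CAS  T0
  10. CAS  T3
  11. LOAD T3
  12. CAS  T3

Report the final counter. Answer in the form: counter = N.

step 1: T2 LOAD ⇒ load; ctr=4 reg=4
step 2: T3 LOAD ⇒ load; ctr=4 reg=4
step 3: T1 LOAD ⇒ load; ctr=4 reg=4
step 4: T0 LOAD ⇒ load; ctr=4 reg=4
step 5: T3 CAS ⇒ ok; ctr=5 reg=4
step 6: T2 CAS ⇒ retry; ctr=5 reg=4
step 7: T1 CAS ⇒ retry; ctr=5 reg=4
step 8: T3 LOAD ⇒ load; ctr=5 reg=5
step 9: T0 CAS ⇒ retry; ctr=5 reg=4
step 10: T3 CAS ⇒ ok; ctr=6 reg=5
step 11: T3 LOAD ⇒ load; ctr=6 reg=6
step 12: T3 CAS ⇒ ok; ctr=7 reg=6

counter = 7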